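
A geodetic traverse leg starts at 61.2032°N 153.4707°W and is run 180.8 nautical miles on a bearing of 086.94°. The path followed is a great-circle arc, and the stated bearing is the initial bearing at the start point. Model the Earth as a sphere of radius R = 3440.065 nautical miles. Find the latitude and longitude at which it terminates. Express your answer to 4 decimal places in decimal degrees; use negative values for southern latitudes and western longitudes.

δ = 180.8/3440.065 = 0.052557 rad (3.0113°).
Converting: φ₁ = 1.068197 rad, θ = 1.517389 rad.
Applying the spherical law of cosines for sides, sin φ₂ = sin φ₁ cos δ + cos φ₁ sin δ cos θ = 0.876474, so φ₂ = 61.2200°.
Δλ = atan2( sin θ sin δ cos φ₁ , cos δ − sin φ₁ sin φ₂ ) = atan2(0.025269, 0.230535) = 0.109176 rad = 6.2553°.
Hence λ₂ = -153.4707° + 6.2553° = -147.2154°.

latitude 61.2200°, longitude -147.2154°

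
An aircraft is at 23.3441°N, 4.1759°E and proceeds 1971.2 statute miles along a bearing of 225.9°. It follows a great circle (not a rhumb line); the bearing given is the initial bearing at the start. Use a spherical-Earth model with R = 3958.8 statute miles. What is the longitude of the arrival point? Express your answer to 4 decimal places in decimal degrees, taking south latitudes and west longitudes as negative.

Central angle δ = d/R = 0.497929 rad.
Converting: φ₁ = 0.407431 rad, θ = 3.942699 rad.
Destination latitude: φ₂ = arcsin( sin φ₁ cos δ + cos φ₁ sin δ cos θ ) = arcsin(0.042972) = 2.4629°.
For the longitude increment, Δλ = atan2( sin θ sin δ cos φ₁, cos δ − sin φ₁ sin φ₂ ) = atan2(-0.314906, 0.861546) = -20.0780°.
λ₂ = λ₁ + Δλ = -15.9021°.

longitude -15.9021°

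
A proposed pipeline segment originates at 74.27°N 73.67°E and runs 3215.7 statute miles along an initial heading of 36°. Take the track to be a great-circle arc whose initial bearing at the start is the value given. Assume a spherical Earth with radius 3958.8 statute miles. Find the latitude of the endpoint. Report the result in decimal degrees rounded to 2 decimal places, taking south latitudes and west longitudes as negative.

Central angle δ = d/R = 0.812292 rad.
With φ₁ = 74.27° = 1.296256 rad and θ = 36° = 0.628319 rad:
Applying the spherical law of cosines for sides, sin φ₂ = sin φ₁ cos δ + cos φ₁ sin δ cos θ = 0.821280, so φ₂ = 55.21°.
Then Δλ = atan2(0.115668, -0.102686) = 2.296813 rad, from sin θ sin δ cos φ₁ over cos δ − sin φ₁ sin φ₂.
λ₂ = 73.67° + 131.60° = 205.27°, normalized to (−180°, 180°] → -154.73°.

latitude 55.21°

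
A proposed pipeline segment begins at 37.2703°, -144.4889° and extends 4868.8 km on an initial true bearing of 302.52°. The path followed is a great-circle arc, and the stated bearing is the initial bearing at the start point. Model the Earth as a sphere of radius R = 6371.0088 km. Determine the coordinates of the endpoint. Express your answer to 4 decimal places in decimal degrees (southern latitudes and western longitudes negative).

δ = 4868.8/6371.0088 = 0.764212 rad (43.7861°).
Start latitude φ₁ = 0.650489 rad; initial bearing θ = 5.279970 rad.
Applying the spherical law of cosines for sides, sin φ₂ = sin φ₁ cos δ + cos φ₁ sin δ cos θ = 0.733214, so φ₂ = 47.1565°.
For the longitude increment, Δλ = atan2( sin θ sin δ cos φ₁, cos δ − sin φ₁ sin φ₂ ) = atan2(-0.464318, 0.277911) = -59.0979°.
λ₂ = -144.4889° + -59.0979° = -203.5868°, normalized to (−180°, 180°] → 156.4132°.

latitude 47.1565°, longitude 156.4132°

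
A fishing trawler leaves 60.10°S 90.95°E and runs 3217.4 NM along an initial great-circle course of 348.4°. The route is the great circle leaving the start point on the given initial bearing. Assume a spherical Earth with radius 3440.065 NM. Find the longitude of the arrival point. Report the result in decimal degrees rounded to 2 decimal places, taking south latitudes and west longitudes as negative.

longitude 81.57°

The arc subtends δ = 3217.4/3440.065 = 0.935273 rad at the centre.
With φ₁ = -60.10° = -1.048943 rad and θ = 348.4° = 6.080727 rad:
Applying the spherical law of cosines for sides, sin φ₂ = sin φ₁ cos δ + cos φ₁ sin δ cos θ = -0.121619, so φ₂ = -6.99°.
Then Δλ = atan2(-0.080665, 0.488168) = -0.163761 rad, from sin θ sin δ cos φ₁ over cos δ − sin φ₁ sin φ₂.
λ₂ = 90.95° + -9.38° = 81.57°.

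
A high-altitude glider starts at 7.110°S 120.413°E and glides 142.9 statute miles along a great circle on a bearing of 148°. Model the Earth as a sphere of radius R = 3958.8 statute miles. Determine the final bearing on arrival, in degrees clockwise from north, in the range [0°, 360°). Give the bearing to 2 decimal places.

final bearing 147.85°

The arc subtends δ = 142.9/3958.8 = 0.036097 rad at the centre.
With φ₁ = -7.110° = -0.124093 rad and θ = 148° = 2.583087 rad:
Destination latitude: φ₂ = arcsin( sin φ₁ cos δ + cos φ₁ sin δ cos θ ) = arcsin(-0.154064) = -8.863°.
For the longitude increment, Δλ = atan2( sin θ sin δ cos φ₁, cos δ − sin φ₁ sin φ₂ ) = atan2(0.018977, 0.980279) = 1.109°.
λ₂ = λ₁ + Δλ = 121.522°.
The forward bearing on arrival equals the back-azimuth from the destination plus 180°.
Back-azimuth from P₂ (-8.86°, 121.52°) to P₁ (-7.11°, 120.41°), with Δλ' = λ₁ − λ₂ = -1.11°: atan2( sin Δλ' cos φ₁ , cos φ₂ sin φ₁ − sin φ₂ cos φ₁ cos Δλ' ) = 327.85°.
Final bearing = (327.85° + 180°) mod 360° = 147.85°.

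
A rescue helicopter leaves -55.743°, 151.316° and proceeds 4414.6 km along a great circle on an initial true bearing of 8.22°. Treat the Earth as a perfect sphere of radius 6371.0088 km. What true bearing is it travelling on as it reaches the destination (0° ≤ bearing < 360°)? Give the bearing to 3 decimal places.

final bearing 4.809°

The arc subtends δ = 4414.6/6371.0088 = 0.692920 rad at the centre.
With φ₁ = -55.743° = -0.972899 rad and θ = 8.22° = 0.143466 rad:
Applying the spherical law of cosines for sides, sin φ₂ = sin φ₁ cos δ + cos φ₁ sin δ cos θ = -0.280029, so φ₂ = -16.262°.
Then Δλ = atan2(0.051410, 0.537934) = 0.095281 rad, from sin θ sin δ cos φ₁ over cos δ − sin φ₁ sin φ₂.
λ₂ = λ₁ + Δλ = 156.775°.
The forward bearing on arrival equals the back-azimuth from the destination plus 180°.
Back-azimuth from P₂ (-16.262°, 156.775°) to P₁ (-55.743°, 151.316°), with Δλ' = λ₁ − λ₂ = -5.459°: atan2( sin Δλ' cos φ₁ , cos φ₂ sin φ₁ − sin φ₂ cos φ₁ cos Δλ' ) = 184.809°.
Final bearing = (184.809° + 180°) mod 360° = 4.809°.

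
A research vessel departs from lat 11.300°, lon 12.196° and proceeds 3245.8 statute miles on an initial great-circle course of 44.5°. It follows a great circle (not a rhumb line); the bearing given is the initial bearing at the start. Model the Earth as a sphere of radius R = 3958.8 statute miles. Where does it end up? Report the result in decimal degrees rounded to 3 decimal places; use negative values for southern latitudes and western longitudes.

The arc subtends δ = 3245.8/3958.8 = 0.819895 rad at the centre.
Converting: φ₁ = 0.197222 rad, θ = 0.776672 rad.
Destination latitude: φ₂ = arcsin( sin φ₁ cos δ + cos φ₁ sin δ cos θ ) = arcsin(0.645024) = 40.168°.
Δλ = atan2( sin θ sin δ cos φ₁ , cos δ − sin φ₁ sin φ₂ ) = atan2(0.502483, 0.555908) = 0.734964 rad = 42.110°.
Hence λ₂ = 12.196° + 42.110° = 54.306°.

latitude 40.168°, longitude 54.306°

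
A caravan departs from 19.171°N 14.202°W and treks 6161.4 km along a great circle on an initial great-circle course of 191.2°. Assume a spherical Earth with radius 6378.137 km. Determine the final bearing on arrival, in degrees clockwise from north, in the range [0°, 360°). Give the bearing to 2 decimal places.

Central angle δ = d/R = 0.966019 rad.
With φ₁ = 19.171° = 0.334597 rad and θ = 191.2° = 3.337070 rad:
Destination latitude: φ₂ = arcsin( sin φ₁ cos δ + cos φ₁ sin δ cos θ ) = arcsin(-0.575495) = -35.134°.
For the longitude increment, Δλ = atan2( sin θ sin δ cos φ₁, cos δ − sin φ₁ sin φ₂ ) = atan2(-0.150922, 0.757565) = -11.267°.
λ₂ = -14.202° + -11.267° = -25.469°.
The forward bearing on arrival equals the back-azimuth from the destination plus 180°.
Back-azimuth from P₂ (-35.13°, -25.47°) to P₁ (19.17°, -14.20°), with Δλ' = λ₁ − λ₂ = 11.27°: atan2( sin Δλ' cos φ₁ , cos φ₂ sin φ₁ − sin φ₂ cos φ₁ cos Δλ' ) = 12.96°.
Final bearing = (12.96° + 180°) mod 360° = 192.96°.

final bearing 192.96°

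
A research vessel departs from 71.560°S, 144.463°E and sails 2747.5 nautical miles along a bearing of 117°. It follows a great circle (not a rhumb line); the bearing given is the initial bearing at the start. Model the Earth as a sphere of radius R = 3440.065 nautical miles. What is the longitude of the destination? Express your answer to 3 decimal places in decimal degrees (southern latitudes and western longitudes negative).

longitude -117.699°

δ = 2747.5/3440.065 = 0.798677 rad (45.7608°).
Converting: φ₁ = -1.248958 rad, θ = 2.042035 rad.
Applying the spherical law of cosines for sides, sin φ₂ = sin φ₁ cos δ + cos φ₁ sin δ cos θ = -0.764716, so φ₂ = -49.882°.
Then Δλ = atan2(0.201916, -0.027797) = 1.707601 rad, from sin θ sin δ cos φ₁ over cos δ − sin φ₁ sin φ₂.
λ₂ = 144.463° + 97.838° = 242.301°, normalized to (−180°, 180°] → -117.699°.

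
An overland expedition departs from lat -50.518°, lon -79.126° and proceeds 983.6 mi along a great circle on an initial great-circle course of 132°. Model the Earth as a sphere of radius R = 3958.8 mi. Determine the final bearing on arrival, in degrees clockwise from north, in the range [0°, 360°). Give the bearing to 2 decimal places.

The arc subtends δ = 983.6/3958.8 = 0.248459 rad at the centre.
With φ₁ = -50.518° = -0.881705 rad and θ = 132° = 2.303835 rad:
Destination latitude: φ₂ = arcsin( sin φ₁ cos δ + cos φ₁ sin δ cos θ ) = arcsin(-0.852748) = -58.512°.
For the longitude increment, Δλ = atan2( sin θ sin δ cos φ₁, cos δ − sin φ₁ sin φ₂ ) = atan2(0.116197, 0.311121) = 20.480°.
λ₂ = λ₁ + Δλ = -58.646°.
The forward bearing on arrival equals the back-azimuth from the destination plus 180°.
Back-azimuth from P₂ (-58.51°, -58.65°) to P₁ (-50.52°, -79.13°), with Δλ' = λ₁ − λ₂ = -20.48°: atan2( sin Δλ' cos φ₁ , cos φ₂ sin φ₁ − sin φ₂ cos φ₁ cos Δλ' ) = 295.22°.
Final bearing = (295.22° + 180°) mod 360° = 115.22°.

final bearing 115.22°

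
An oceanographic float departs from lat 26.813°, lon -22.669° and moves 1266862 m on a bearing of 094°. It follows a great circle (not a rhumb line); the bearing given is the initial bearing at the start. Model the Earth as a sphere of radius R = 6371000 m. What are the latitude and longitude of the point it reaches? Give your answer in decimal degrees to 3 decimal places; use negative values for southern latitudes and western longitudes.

latitude 25.461°, longitude -10.062°

Angular distance δ = d/R = 1266862 / 6371000 = 0.198848 rad.
Converting: φ₁ = 0.467975 rad, θ = 1.640609 rad.
sin φ₂ = sin φ₁ cos δ + cos φ₁ sin δ cos θ = (0.451080)(0.980295) + (0.892483)(0.197540)(-0.069756) = 0.429893
φ₂ = asin(0.429893) = 0.444375 rad = 25.461°.
Δλ = atan2( sin θ sin δ cos φ₁ , cos δ − sin φ₁ sin φ₂ ) = atan2(0.175872, 0.786378) = 0.220027 rad = 12.607°.
Hence λ₂ = -22.669° + 12.607° = -10.062°.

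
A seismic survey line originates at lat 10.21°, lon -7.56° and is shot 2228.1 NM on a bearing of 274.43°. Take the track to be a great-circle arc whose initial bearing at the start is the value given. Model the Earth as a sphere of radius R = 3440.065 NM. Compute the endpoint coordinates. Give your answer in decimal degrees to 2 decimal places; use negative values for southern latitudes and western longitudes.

Angular distance δ = d/R = 2228.1 / 3440.065 = 0.647691 rad.
Start latitude φ₁ = 0.178198 rad; initial bearing θ = 4.789707 rad.
Destination latitude: φ₂ = arcsin( sin φ₁ cos δ + cos φ₁ sin δ cos θ ) = arcsin(0.187224) = 10.79°.
Then Δλ = atan2(-0.592019, 0.764292) = -0.659058 rad, from sin θ sin δ cos φ₁ over cos δ − sin φ₁ sin φ₂.
Hence λ₂ = -7.56° + -37.76° = -45.32°.

latitude 10.79°, longitude -45.32°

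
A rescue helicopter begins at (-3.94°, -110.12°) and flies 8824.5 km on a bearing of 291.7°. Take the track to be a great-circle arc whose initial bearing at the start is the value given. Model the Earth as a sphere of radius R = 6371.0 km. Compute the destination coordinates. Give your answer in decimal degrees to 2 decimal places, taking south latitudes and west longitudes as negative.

The arc subtends δ = 8824.5/6371 = 1.385104 rad at the centre.
Converting: φ₁ = -0.068766 rad, θ = 5.091125 rad.
Destination latitude: φ₂ = arcsin( sin φ₁ cos δ + cos φ₁ sin δ cos θ ) = arcsin(0.349845) = 20.48°.
Δλ = atan2( sin θ sin δ cos φ₁ , cos δ − sin φ₁ sin φ₂ ) = atan2(-0.911001, 0.208665) = -1.345630 rad = -77.10°.
λ₂ = -110.12° + -77.10° = -187.22°, normalized to (−180°, 180°] → 172.78°.

latitude 20.48°, longitude 172.78°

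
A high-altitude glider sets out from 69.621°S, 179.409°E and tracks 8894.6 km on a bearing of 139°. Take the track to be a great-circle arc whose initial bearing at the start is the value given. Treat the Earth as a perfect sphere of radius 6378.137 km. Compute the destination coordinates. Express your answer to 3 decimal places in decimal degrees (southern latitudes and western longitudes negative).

latitude -25.031°, longitude -46.058°

δ = 8894.6/6378.137 = 1.394545 rad (79.9016°).
With φ₁ = -69.621° = -1.215116 rad and θ = 139° = 2.426008 rad:
Applying the spherical law of cosines for sides, sin φ₂ = sin φ₁ cos δ + cos φ₁ sin δ cos θ = -0.423105, so φ₂ = -25.031°.
For the longitude increment, Δλ = atan2( sin θ sin δ cos φ₁, cos δ − sin φ₁ sin φ₂ ) = atan2(0.224919, -0.221283) = 134.533°.
λ₂ = 179.409° + 134.533° = 313.942°, normalized to (−180°, 180°] → -46.058°.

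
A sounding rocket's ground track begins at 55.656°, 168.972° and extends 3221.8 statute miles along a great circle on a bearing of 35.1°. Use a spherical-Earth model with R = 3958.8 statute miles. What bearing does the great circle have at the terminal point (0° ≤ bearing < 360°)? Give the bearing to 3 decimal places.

final bearing 131.124°

The arc subtends δ = 3221.8/3958.8 = 0.813832 rad at the centre.
Start latitude φ₁ = 0.971380 rad; initial bearing θ = 0.612611 rad.
Applying the spherical law of cosines for sides, sin φ₂ = sin φ₁ cos δ + cos φ₁ sin δ cos θ = 0.902524, so φ₂ = 64.492°.
For the longitude increment, Δλ = atan2( sin θ sin δ cos φ₁, cos δ − sin φ₁ sin φ₂ ) = atan2(0.235811, -0.058465) = 103.925°.
λ₂ = 168.972° + 103.925° = 272.897°, normalized to (−180°, 180°] → -87.103°.
The forward bearing on arrival equals the back-azimuth from the destination plus 180°.
Back-azimuth from P₂ (64.492°, -87.103°) to P₁ (55.656°, 168.972°), with Δλ' = λ₁ − λ₂ = 256.075°: atan2( sin Δλ' cos φ₁ , cos φ₂ sin φ₁ − sin φ₂ cos φ₁ cos Δλ' ) = 311.124°.
Final bearing = (311.124° + 180°) mod 360° = 131.124°.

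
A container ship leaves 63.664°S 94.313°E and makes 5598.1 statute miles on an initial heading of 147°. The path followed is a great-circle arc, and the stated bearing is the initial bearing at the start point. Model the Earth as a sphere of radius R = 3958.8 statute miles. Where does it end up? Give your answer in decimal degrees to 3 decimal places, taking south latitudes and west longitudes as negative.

Central angle δ = d/R = 1.414090 rad.
Converting: φ₁ = -1.111146 rad, θ = 2.565634 rad.
Applying the spherical law of cosines for sides, sin φ₂ = sin φ₁ cos δ + cos φ₁ sin δ cos θ = -0.507371, so φ₂ = -30.489°.
Δλ = atan2( sin θ sin δ cos φ₁ , cos δ − sin φ₁ sin φ₂ ) = atan2(0.238660, -0.298645) = 2.467374 rad = 141.370°.
λ₂ = 94.313° + 141.370° = 235.683°, normalized to (−180°, 180°] → -124.317°.

latitude -30.489°, longitude -124.317°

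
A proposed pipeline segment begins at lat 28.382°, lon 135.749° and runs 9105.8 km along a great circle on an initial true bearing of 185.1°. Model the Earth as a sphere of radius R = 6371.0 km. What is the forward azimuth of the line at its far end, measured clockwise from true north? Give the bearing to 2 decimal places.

final bearing 187.50°

δ = 9105.8/6371 = 1.429258 rad (81.8904°).
Converting: φ₁ = 0.495359 rad, θ = 3.230604 rad.
Destination latitude: φ₂ = arcsin( sin φ₁ cos δ + cos φ₁ sin δ cos θ ) = arcsin(-0.800496) = -53.178°.
Then Δλ = atan2(-0.077427, 0.521581) = -0.147370 rad, from sin θ sin δ cos φ₁ over cos δ − sin φ₁ sin φ₂.
λ₂ = 135.749° + -8.444° = 127.305°.
The forward bearing on arrival equals the back-azimuth from the destination plus 180°.
Back-azimuth from P₂ (-53.18°, 127.31°) to P₁ (28.38°, 135.75°), with Δλ' = λ₁ − λ₂ = 8.44°: atan2( sin Δλ' cos φ₁ , cos φ₂ sin φ₁ − sin φ₂ cos φ₁ cos Δλ' ) = 7.50°.
Final bearing = (7.50° + 180°) mod 360° = 187.50°.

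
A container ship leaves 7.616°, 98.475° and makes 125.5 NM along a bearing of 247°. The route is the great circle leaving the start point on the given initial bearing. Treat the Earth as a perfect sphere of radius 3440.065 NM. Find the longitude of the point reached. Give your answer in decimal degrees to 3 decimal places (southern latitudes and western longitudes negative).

longitude 96.537°

The arc subtends δ = 125.5/3440.065 = 0.036482 rad at the centre.
Start latitude φ₁ = 0.132924 rad; initial bearing θ = 4.310963 rad.
Applying the spherical law of cosines for sides, sin φ₂ = sin φ₁ cos δ + cos φ₁ sin δ cos θ = 0.118319, so φ₂ = 6.795°.
For the longitude increment, Δλ = atan2( sin θ sin δ cos φ₁, cos δ − sin φ₁ sin φ₂ ) = atan2(-0.033278, 0.983653) = -1.938°.
λ₂ = 98.475° + -1.938° = 96.537°.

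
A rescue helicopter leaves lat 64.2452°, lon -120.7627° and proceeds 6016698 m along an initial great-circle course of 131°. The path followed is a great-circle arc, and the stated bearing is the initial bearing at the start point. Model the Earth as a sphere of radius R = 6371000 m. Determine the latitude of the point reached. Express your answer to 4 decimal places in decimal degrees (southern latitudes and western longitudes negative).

The arc subtends δ = 6016698/6371000 = 0.944388 rad at the centre.
Start latitude φ₁ = 1.121290 rad; initial bearing θ = 2.286381 rad.
Destination latitude: φ₂ = arcsin( sin φ₁ cos δ + cos φ₁ sin δ cos θ ) = arcsin(0.297055) = 17.2808°.
Then Δλ = atan2(0.265674, 0.318692) = 0.694919 rad, from sin θ sin δ cos φ₁ over cos δ − sin φ₁ sin φ₂.
λ₂ = -120.7627° + 39.8159° = -80.9468°.

latitude 17.2808°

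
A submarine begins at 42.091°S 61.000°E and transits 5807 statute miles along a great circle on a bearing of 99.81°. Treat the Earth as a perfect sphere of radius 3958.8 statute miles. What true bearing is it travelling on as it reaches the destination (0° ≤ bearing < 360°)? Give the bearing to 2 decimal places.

final bearing 48.21°

Angular distance δ = d/R = 5807 / 3958.8 = 1.466859 rad.
Converting: φ₁ = -0.734627 rad, θ = 1.742013 rad.
Applying the spherical law of cosines for sides, sin φ₂ = sin φ₁ cos δ + cos φ₁ sin δ cos θ = -0.195300, so φ₂ = -11.262°.
Δλ = atan2( sin θ sin δ cos φ₁ , cos δ − sin φ₁ sin φ₂ ) = atan2(0.727284, -0.027161) = 1.608124 rad = 92.139°.
λ₂ = λ₁ + Δλ = 153.139°.
The forward bearing on arrival equals the back-azimuth from the destination plus 180°.
Back-azimuth from P₂ (-11.26°, 153.14°) to P₁ (-42.09°, 61.00°), with Δλ' = λ₁ − λ₂ = -92.14°: atan2( sin Δλ' cos φ₁ , cos φ₂ sin φ₁ − sin φ₂ cos φ₁ cos Δλ' ) = 228.21°.
Final bearing = (228.21° + 180°) mod 360° = 48.21°.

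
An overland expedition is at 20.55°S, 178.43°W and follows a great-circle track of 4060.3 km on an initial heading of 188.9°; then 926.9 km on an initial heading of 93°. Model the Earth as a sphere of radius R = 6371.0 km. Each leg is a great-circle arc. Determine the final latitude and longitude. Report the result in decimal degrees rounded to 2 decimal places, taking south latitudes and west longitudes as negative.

Apply the spherical direct solution leg by leg, carrying full precision between legs.
Leg 1: from (-20.55°, -178.43°), δ = 4060.3/6371 = 0.637310 rad, θ = 188.9° → φ = -56.36°, λ = 172.00°.
Leg 2: from (-56.36°, 172.00°), δ = 926.9/6371 = 0.145487 rad, θ = 93° → φ = -55.89°, λ = -173.03°.

latitude -55.89°, longitude -173.03°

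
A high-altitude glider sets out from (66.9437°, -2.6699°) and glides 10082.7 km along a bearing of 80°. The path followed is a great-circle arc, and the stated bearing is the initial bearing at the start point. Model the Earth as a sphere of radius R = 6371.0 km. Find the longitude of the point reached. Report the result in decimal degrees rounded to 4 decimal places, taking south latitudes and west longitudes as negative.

longitude 96.8073°

The arc subtends δ = 10082.7/6371 = 1.582593 rad at the centre.
With φ₁ = 66.9437° = 1.168388 rad and θ = 80° = 1.396263 rad:
Destination latitude: φ₂ = arcsin( sin φ₁ cos δ + cos φ₁ sin δ cos θ ) = arcsin(0.057148) = 3.2761°.
Then Δλ = atan2(0.385659, -0.064379) = 1.736205 rad, from sin θ sin δ cos φ₁ over cos δ − sin φ₁ sin φ₂.
λ₂ = -2.6699° + 99.4772° = 96.8073°.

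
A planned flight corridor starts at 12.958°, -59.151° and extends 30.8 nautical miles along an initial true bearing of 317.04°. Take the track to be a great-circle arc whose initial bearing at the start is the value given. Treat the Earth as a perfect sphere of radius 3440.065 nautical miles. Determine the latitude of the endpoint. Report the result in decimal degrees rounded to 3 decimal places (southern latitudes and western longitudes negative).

The arc subtends δ = 30.8/3440.065 = 0.008953 rad at the centre.
With φ₁ = 12.958° = 0.226160 rad and θ = 317.04° = 5.533392 rad:
Destination latitude: φ₂ = arcsin( sin φ₁ cos δ + cos φ₁ sin δ cos θ ) = arcsin(0.230613) = 13.333°.
Then Δλ = atan2(-0.005946, 0.948248) = -0.006271 rad, from sin θ sin δ cos φ₁ over cos δ − sin φ₁ sin φ₂.
Hence λ₂ = -59.151° + -0.359° = -59.510°.

latitude 13.333°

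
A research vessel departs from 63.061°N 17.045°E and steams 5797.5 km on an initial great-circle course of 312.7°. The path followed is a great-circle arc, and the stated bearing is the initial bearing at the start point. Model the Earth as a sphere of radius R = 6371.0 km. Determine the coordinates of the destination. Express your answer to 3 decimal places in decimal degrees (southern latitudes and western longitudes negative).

Central angle δ = d/R = 0.909983 rad.
With φ₁ = 63.061° = 1.100622 rad and θ = 312.7° = 5.457645 rad:
Applying the spherical law of cosines for sides, sin φ₂ = sin φ₁ cos δ + cos φ₁ sin δ cos θ = 0.789720, so φ₂ = 52.159°.
For the longitude increment, Δλ = atan2( sin θ sin δ cos φ₁, cos δ − sin φ₁ sin φ₂ ) = atan2(-0.262859, -0.090267) = -108.953°.
λ₂ = λ₁ + Δλ = -91.908°.

latitude 52.159°, longitude -91.908°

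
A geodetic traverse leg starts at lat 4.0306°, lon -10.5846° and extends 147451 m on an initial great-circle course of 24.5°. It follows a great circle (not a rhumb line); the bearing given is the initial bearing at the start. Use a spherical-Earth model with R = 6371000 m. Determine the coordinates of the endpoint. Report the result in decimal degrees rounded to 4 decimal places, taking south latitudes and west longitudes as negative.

latitude 5.2371°, longitude -10.0324°

Angular distance δ = d/R = 147451 / 6371000 = 0.023144 rad.
Start latitude φ₁ = 0.070347 rad; initial bearing θ = 0.427606 rad.
Applying the spherical law of cosines for sides, sin φ₂ = sin φ₁ cos δ + cos φ₁ sin δ cos θ = 0.091277, so φ₂ = 5.2371°.
For the longitude increment, Δλ = atan2( sin θ sin δ cos φ₁, cos δ − sin φ₁ sin φ₂ ) = atan2(0.009573, 0.993316) = 0.5522°.
λ₂ = -10.5846° + 0.5522° = -10.0324°.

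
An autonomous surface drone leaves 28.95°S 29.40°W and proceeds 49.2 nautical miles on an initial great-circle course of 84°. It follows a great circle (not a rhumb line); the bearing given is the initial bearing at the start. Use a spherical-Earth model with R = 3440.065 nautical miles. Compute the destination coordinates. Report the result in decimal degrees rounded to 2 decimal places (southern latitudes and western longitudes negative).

latitude -28.86°, longitude -28.47°

The arc subtends δ = 49.2/3440.065 = 0.014302 rad at the centre.
Converting: φ₁ = -0.505273 rad, θ = 1.466077 rad.
Applying the spherical law of cosines for sides, sin φ₂ = sin φ₁ cos δ + cos φ₁ sin δ cos θ = -0.482689, so φ₂ = -28.86°.
For the longitude increment, Δλ = atan2( sin θ sin δ cos φ₁, cos δ − sin φ₁ sin φ₂ ) = atan2(0.012446, 0.766254) = 0.93°.
λ₂ = λ₁ + Δλ = -28.47°.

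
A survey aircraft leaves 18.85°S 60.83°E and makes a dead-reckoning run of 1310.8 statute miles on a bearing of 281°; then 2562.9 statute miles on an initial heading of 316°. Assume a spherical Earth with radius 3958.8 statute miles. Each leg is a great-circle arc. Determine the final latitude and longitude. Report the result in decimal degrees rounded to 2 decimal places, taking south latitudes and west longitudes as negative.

latitude 12.92°, longitude 16.15°

Apply the spherical direct solution leg by leg, carrying full precision between legs.
Leg 1: from (-18.85°, 60.83°), δ = 1310.8/3958.8 = 0.331110 rad, θ = 281° → φ = -14.29°, λ = 41.60°.
Leg 2: from (-14.29°, 41.60°), δ = 2562.9/3958.8 = 0.647393 rad, θ = 316° → φ = 12.92°, λ = 16.15°.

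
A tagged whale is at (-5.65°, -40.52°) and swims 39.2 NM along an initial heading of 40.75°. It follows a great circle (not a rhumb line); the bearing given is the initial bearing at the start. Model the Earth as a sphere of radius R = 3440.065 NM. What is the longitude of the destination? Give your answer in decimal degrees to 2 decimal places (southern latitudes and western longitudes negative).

δ = 39.2/3440.065 = 0.011395 rad (0.6529°).
Start latitude φ₁ = -0.098611 rad; initial bearing θ = 0.711222 rad.
Destination latitude: φ₂ = arcsin( sin φ₁ cos δ + cos φ₁ sin δ cos θ ) = arcsin(-0.089855) = -5.16°.
Δλ = atan2( sin θ sin δ cos φ₁ , cos δ − sin φ₁ sin φ₂ ) = atan2(0.007402, 0.991089) = 0.007468 rad = 0.43°.
λ₂ = λ₁ + Δλ = -40.09°.

longitude -40.09°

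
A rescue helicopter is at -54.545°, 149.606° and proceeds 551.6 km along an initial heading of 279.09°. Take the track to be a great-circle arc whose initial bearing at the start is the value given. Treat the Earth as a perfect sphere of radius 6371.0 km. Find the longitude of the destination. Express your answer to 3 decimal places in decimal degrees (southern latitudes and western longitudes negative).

longitude 141.358°

δ = 551.6/6371 = 0.086580 rad (4.9607°).
With φ₁ = -54.545° = -0.951990 rad and θ = 279.09° = 4.871039 rad:
Destination latitude: φ₂ = arcsin( sin φ₁ cos δ + cos φ₁ sin δ cos θ ) = arcsin(-0.803596) = -53.475°.
For the longitude increment, Δλ = atan2( sin θ sin δ cos φ₁, cos δ − sin φ₁ sin φ₂ ) = atan2(-0.049529, 0.341668) = -8.248°.
λ₂ = 149.606° + -8.248° = 141.358°.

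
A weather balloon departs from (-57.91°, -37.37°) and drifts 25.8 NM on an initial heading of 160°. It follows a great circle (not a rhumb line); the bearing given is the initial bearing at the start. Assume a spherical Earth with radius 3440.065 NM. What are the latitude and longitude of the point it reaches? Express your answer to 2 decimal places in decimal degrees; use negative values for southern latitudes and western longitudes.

latitude -58.31°, longitude -37.09°

δ = 25.8/3440.065 = 0.007500 rad (0.4297°).
Converting: φ₁ = -1.010720 rad, θ = 2.792527 rad.
Destination latitude: φ₂ = arcsin( sin φ₁ cos δ + cos φ₁ sin δ cos θ ) = arcsin(-0.850935) = -58.31°.
Δλ = atan2( sin θ sin δ cos φ₁ , cos δ − sin φ₁ sin φ₂ ) = atan2(0.001363, 0.279047) = 0.004883 rad = 0.28°.
λ₂ = -37.37° + 0.28° = -37.09°.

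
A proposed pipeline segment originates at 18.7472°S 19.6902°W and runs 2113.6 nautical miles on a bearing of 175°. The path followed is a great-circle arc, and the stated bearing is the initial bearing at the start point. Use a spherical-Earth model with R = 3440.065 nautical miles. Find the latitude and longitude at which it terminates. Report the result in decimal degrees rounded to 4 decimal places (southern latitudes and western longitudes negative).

The arc subtends δ = 2113.6/3440.065 = 0.614407 rad at the centre.
Start latitude φ₁ = -0.327200 rad; initial bearing θ = 3.054326 rad.
Destination latitude: φ₂ = arcsin( sin φ₁ cos δ + cos φ₁ sin δ cos θ ) = arcsin(-0.806428) = -53.7484°.
Then Δλ = atan2(0.047577, 0.557935) = 0.085068 rad, from sin θ sin δ cos φ₁ over cos δ − sin φ₁ sin φ₂.
λ₂ = λ₁ + Δλ = -14.8161°.

latitude -53.7484°, longitude -14.8161°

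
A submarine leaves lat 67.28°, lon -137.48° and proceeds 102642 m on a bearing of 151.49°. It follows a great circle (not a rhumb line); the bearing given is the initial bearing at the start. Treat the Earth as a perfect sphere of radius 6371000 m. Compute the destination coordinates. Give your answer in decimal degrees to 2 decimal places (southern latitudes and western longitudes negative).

latitude 66.46°, longitude -136.38°

The arc subtends δ = 102642/6371000 = 0.016111 rad at the centre.
Start latitude φ₁ = 1.174258 rad; initial bearing θ = 2.643999 rad.
sin φ₂ = sin φ₁ cos δ + cos φ₁ sin δ cos θ = (0.922403)(0.999870) + (0.386228)(0.016110)(-0.878734) = 0.916816
φ₂ = asin(0.916816) = 1.160032 rad = 66.46°.
Δλ = atan2( sin θ sin δ cos φ₁ , cos δ − sin φ₁ sin φ₂ ) = atan2(0.002970, 0.154196) = 0.019258 rad = 1.10°.
λ₂ = λ₁ + Δλ = -136.38°.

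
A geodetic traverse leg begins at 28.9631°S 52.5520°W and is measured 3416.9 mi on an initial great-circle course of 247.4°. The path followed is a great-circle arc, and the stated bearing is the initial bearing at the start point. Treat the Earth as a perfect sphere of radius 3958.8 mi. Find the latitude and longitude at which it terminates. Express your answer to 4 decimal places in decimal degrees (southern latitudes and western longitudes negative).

latitude -34.7704°, longitude -111.2024°

Angular distance δ = d/R = 3416.9 / 3958.8 = 0.863115 rad.
Start latitude φ₁ = -0.505501 rad; initial bearing θ = 4.317945 rad.
Destination latitude: φ₂ = arcsin( sin φ₁ cos δ + cos φ₁ sin δ cos θ ) = arcsin(-0.570289) = -34.7704°.
For the longitude increment, Δλ = atan2( sin θ sin δ cos φ₁, cos δ − sin φ₁ sin φ₂ ) = atan2(-0.613783, 0.373913) = -58.6504°.
λ₂ = -52.5520° + -58.6504° = -111.2024°.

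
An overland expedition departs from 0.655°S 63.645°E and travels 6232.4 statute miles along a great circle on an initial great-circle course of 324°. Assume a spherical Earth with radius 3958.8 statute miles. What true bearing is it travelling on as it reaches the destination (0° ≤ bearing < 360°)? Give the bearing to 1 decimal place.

final bearing 270.8°

Angular distance δ = d/R = 6232.4 / 3958.8 = 1.574315 rad.
With φ₁ = -0.655° = -0.011432 rad and θ = 324° = 5.654867 rad:
Destination latitude: φ₂ = arcsin( sin φ₁ cos δ + cos φ₁ sin δ cos θ ) = arcsin(0.808999) = 53.998°.
Δλ = atan2( sin θ sin δ cos φ₁ , cos δ − sin φ₁ sin φ₂ ) = atan2(-0.587743, 0.005729) = -1.561049 rad = -89.442°.
Hence λ₂ = 63.645° + -89.442° = -25.797°.
The forward bearing on arrival equals the back-azimuth from the destination plus 180°.
Back-azimuth from P₂ (54.0°, -25.8°) to P₁ (-0.7°, 63.6°), with Δλ' = λ₁ − λ₂ = 89.4°: atan2( sin Δλ' cos φ₁ , cos φ₂ sin φ₁ − sin φ₂ cos φ₁ cos Δλ' ) = 90.8°.
Final bearing = (90.8° + 180°) mod 360° = 270.8°.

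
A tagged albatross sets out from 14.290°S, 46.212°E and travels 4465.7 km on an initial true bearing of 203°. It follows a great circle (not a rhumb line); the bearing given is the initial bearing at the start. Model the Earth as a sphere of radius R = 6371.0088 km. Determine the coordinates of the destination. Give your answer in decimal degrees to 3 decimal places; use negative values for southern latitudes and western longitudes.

latitude -49.812°, longitude 23.225°

Angular distance δ = d/R = 4465.7 / 6371.0088 = 0.700941 rad.
Start latitude φ₁ = -0.249408 rad; initial bearing θ = 3.543018 rad.
Applying the spherical law of cosines for sides, sin φ₂ = sin φ₁ cos δ + cos φ₁ sin δ cos θ = -0.763935, so φ₂ = -49.812°.
For the longitude increment, Δλ = atan2( sin θ sin δ cos φ₁, cos δ − sin φ₁ sin φ₂ ) = atan2(-0.244200, 0.575674) = -22.987°.
λ₂ = λ₁ + Δλ = 23.225°.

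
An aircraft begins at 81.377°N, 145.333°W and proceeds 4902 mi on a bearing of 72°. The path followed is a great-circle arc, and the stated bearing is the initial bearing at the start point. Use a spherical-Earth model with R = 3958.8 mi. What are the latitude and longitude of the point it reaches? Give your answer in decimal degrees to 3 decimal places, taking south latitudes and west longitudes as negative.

The arc subtends δ = 4902/3958.8 = 1.238254 rad at the centre.
Converting: φ₁ = 1.420297 rad, θ = 1.256637 rad.
Destination latitude: φ₂ = arcsin( sin φ₁ cos δ + cos φ₁ sin δ cos θ ) = arcsin(0.366550) = 21.503°.
For the longitude increment, Δλ = atan2( sin θ sin δ cos φ₁, cos δ − sin φ₁ sin φ₂ ) = atan2(0.134782, -0.035960) = 104.939°.
λ₂ = -145.333° + 104.939° = -40.394°.

latitude 21.503°, longitude -40.394°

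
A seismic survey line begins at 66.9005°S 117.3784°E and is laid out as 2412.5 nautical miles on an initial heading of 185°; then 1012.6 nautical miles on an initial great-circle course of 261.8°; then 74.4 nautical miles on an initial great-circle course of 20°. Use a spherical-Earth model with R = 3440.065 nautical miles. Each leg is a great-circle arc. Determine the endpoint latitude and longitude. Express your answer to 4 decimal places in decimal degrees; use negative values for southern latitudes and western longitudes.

latitude -66.6721°, longitude -100.2108°

Apply the spherical direct solution leg by leg, carrying full precision between legs.
Leg 1: from (-66.9005°, 117.3784°), δ = 2412.5/3440.065 = 0.701295 rad, θ = 185° → φ = -72.7314°, λ = -51.7019°.
Leg 2: from (-72.7314°, -51.7019°), δ = 1012.6/3440.065 = 0.294355 rad, θ = 261.8° → φ = -67.8402°, λ = -101.2810°.
Leg 3: from (-67.8402°, -101.2810°), δ = 74.4/3440.065 = 0.021627 rad, θ = 20° → φ = -66.6721°, λ = -100.2108°.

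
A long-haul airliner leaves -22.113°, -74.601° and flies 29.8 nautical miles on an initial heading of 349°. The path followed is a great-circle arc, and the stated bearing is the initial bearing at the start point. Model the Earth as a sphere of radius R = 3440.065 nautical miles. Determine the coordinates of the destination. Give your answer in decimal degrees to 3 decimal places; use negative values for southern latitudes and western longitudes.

The arc subtends δ = 29.8/3440.065 = 0.008663 rad at the centre.
Converting: φ₁ = -0.385945 rad, θ = 6.091199 rad.
Destination latitude: φ₂ = arcsin( sin φ₁ cos δ + cos φ₁ sin δ cos θ ) = arcsin(-0.368542) = -21.626°.
For the longitude increment, Δλ = atan2( sin θ sin δ cos φ₁, cos δ − sin φ₁ sin φ₂ ) = atan2(-0.001531, 0.861230) = -0.102°.
λ₂ = λ₁ + Δλ = -74.703°.

latitude -21.626°, longitude -74.703°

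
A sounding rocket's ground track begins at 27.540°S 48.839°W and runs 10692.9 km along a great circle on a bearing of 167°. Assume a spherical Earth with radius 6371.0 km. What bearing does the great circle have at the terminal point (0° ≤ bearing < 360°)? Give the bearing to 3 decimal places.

final bearing 19.852°

δ = 10692.9/6371 = 1.678371 rad (96.1636°).
Start latitude φ₁ = -0.480664 rad; initial bearing θ = 2.914700 rad.
Applying the spherical law of cosines for sides, sin φ₂ = sin φ₁ cos δ + cos φ₁ sin δ cos θ = -0.809325, so φ₂ = -54.030°.
Δλ = atan2( sin θ sin δ cos φ₁ , cos δ − sin φ₁ sin φ₂ ) = atan2(0.198308, -0.481573) = 2.750961 rad = 157.618°.
λ₂ = -48.839° + 157.618° = 108.779°.
The forward bearing on arrival equals the back-azimuth from the destination plus 180°.
Back-azimuth from P₂ (-54.030°, 108.779°) to P₁ (-27.540°, -48.839°), with Δλ' = λ₁ − λ₂ = -157.618°: atan2( sin Δλ' cos φ₁ , cos φ₂ sin φ₁ − sin φ₂ cos φ₁ cos Δλ' ) = 199.852°.
Final bearing = (199.852° + 180°) mod 360° = 19.852°.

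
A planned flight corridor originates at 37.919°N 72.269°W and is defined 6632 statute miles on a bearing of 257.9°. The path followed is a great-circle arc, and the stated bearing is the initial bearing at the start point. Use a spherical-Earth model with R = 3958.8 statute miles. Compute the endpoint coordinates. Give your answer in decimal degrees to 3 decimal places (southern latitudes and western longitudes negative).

latitude -13.211°, longitude -159.569°

Central angle δ = d/R = 1.675255 rad.
Start latitude φ₁ = 0.661811 rad; initial bearing θ = 4.501204 rad.
Applying the spherical law of cosines for sides, sin φ₂ = sin φ₁ cos δ + cos φ₁ sin δ cos θ = -0.228541, so φ₂ = -13.211°.
Δλ = atan2( sin θ sin δ cos φ₁ , cos δ − sin φ₁ sin φ₂ ) = atan2(-0.767149, 0.036180) = -1.523670 rad = -87.300°.
λ₂ = -72.269° + -87.300° = -159.569°.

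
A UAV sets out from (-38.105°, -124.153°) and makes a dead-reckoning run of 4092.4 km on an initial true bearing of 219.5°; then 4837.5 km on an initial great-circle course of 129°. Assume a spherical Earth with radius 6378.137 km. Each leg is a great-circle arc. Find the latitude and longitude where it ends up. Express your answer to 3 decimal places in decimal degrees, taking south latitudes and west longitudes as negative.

latitude -57.688°, longitude -82.135°

Apply the spherical direct solution leg by leg, carrying full precision between legs.
Leg 1: from (-38.105°, -124.153°), δ = 4092.4/6378.137 = 0.641629 rad, θ = 219.5° → φ = -59.067°, λ = -171.936°.
Leg 2: from (-59.067°, -171.936°), δ = 4837.5/6378.137 = 0.758450 rad, θ = 129° → φ = -57.688°, λ = -82.135°.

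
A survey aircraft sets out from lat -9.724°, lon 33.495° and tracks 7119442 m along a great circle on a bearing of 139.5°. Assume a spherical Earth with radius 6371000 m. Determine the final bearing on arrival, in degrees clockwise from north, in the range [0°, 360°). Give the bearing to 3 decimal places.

final bearing 105.406°

Central angle δ = d/R = 1.117476 rad.
Converting: φ₁ = -0.169716 rad, θ = 2.434734 rad.
sin φ₂ = sin φ₁ cos δ + cos φ₁ sin δ cos θ = (-0.168902)(0.437953) + (0.985633)(0.898998)(-0.760406) = -0.747753
φ₂ = asin(-0.747753) = -0.844672 rad = -48.396°.
Then Δλ = atan2(0.575464, 0.311655) = 1.074447 rad, from sin θ sin δ cos φ₁ over cos δ − sin φ₁ sin φ₂.
Hence λ₂ = 33.495° + 61.561° = 95.056°.
The forward bearing on arrival equals the back-azimuth from the destination plus 180°.
Back-azimuth from P₂ (-48.396°, 95.056°) to P₁ (-9.724°, 33.495°), with Δλ' = λ₁ − λ₂ = -61.561°: atan2( sin Δλ' cos φ₁ , cos φ₂ sin φ₁ − sin φ₂ cos φ₁ cos Δλ' ) = 285.406°.
Final bearing = (285.406° + 180°) mod 360° = 105.406°.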